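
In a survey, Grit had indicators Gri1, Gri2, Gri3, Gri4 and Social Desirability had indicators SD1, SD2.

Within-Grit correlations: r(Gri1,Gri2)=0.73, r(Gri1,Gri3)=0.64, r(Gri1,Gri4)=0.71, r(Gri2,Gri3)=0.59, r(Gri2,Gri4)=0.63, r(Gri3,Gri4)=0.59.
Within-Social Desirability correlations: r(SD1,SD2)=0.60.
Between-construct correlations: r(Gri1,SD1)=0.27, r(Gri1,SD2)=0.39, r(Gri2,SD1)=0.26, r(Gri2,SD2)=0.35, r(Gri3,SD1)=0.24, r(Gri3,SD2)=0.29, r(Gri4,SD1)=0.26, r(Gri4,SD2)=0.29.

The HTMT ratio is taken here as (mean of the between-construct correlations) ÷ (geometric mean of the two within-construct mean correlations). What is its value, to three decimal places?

Between-construct mean = 2.35/8 = 0.2938.
Mean within-Gri = 3.89/6 = 0.6483; mean within-SD = 0.60/1 = 0.6000.
Geometric mean = √(0.6483 × 0.6000) = 0.6237.
HTMT = 0.2938 / 0.6237 = 0.471.

0.471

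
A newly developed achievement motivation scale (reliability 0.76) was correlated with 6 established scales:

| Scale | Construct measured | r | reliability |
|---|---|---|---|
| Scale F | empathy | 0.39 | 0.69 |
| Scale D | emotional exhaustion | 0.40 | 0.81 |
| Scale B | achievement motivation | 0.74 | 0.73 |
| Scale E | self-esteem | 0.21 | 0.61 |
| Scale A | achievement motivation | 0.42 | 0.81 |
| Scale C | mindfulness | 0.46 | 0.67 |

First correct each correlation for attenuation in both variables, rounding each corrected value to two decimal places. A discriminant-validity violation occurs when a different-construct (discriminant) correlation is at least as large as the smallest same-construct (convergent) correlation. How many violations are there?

Disattenuated r (r / √(r_scale · r_new)):
  Scale F (disc): 0.39 / √(0.69·0.76) = 0.54
  Scale D (disc): 0.40 / √(0.81·0.76) = 0.51
  Scale B (conv): 0.74 / √(0.73·0.76) = 0.99
  Scale E (disc): 0.21 / √(0.61·0.76) = 0.31
  Scale A (conv): 0.42 / √(0.81·0.76) = 0.54
  Scale C (disc): 0.46 / √(0.67·0.76) = 0.64
Smallest convergent = 0.54. Discriminant values: 0.54, 0.51, 0.31, 0.64; count ≥ 0.54 → 2.

2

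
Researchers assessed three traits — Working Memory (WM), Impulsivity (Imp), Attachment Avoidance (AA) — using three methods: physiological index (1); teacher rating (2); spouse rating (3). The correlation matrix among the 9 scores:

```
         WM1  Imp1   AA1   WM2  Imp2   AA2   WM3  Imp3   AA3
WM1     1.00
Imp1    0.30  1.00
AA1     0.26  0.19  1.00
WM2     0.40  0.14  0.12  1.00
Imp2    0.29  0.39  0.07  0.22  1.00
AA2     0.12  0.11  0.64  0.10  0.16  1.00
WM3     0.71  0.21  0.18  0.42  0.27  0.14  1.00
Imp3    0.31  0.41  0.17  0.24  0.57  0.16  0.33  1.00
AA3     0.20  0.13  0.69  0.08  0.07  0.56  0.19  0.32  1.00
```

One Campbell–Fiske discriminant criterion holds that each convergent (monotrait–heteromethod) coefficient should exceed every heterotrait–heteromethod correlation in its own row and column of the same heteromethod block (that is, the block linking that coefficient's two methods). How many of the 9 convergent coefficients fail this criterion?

0

Convergent coefficients and their comparison sets:
WM (methods 1·2): 0.40 vs {0.29, 0.14, 0.12, 0.12} → pass.
WM (methods 1·3): 0.71 vs {0.31, 0.21, 0.20, 0.18} → pass.
WM (methods 2·3): 0.42 vs {0.24, 0.27, 0.08, 0.14} → pass.
Imp (methods 1·2): 0.39 vs {0.14, 0.29, 0.11, 0.07} → pass.
Imp (methods 1·3): 0.41 vs {0.21, 0.31, 0.13, 0.17} → pass.
Imp (methods 2·3): 0.57 vs {0.27, 0.24, 0.07, 0.16} → pass.
AA (methods 1·2): 0.64 vs {0.12, 0.12, 0.07, 0.11} → pass.
AA (methods 1·3): 0.69 vs {0.18, 0.20, 0.17, 0.13} → pass.
AA (methods 2·3): 0.56 vs {0.14, 0.08, 0.16, 0.07} → pass.
0 of 9 fail.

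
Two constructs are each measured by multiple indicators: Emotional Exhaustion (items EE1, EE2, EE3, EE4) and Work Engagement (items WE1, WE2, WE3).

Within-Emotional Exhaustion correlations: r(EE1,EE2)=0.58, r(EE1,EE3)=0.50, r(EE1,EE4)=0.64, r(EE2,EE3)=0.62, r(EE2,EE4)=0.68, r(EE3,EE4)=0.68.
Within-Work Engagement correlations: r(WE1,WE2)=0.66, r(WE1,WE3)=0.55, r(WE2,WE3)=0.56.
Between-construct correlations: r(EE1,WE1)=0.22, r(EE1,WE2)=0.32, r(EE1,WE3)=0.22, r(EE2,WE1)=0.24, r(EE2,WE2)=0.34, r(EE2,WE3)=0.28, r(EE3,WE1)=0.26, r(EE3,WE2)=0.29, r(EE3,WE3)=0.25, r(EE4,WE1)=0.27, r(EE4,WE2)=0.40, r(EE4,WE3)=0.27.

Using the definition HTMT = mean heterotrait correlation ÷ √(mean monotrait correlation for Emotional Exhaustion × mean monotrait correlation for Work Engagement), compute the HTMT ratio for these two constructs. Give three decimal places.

0.464

Mean between = 3.36/12 = 0.2800.
Mean within-EE = 3.70/6 = 0.6167; mean within-WE = 1.77/3 = 0.5900.
Geometric mean = √(0.6167 × 0.5900) = 0.6032.
HTMT = 0.2800 / 0.6032 = 0.464.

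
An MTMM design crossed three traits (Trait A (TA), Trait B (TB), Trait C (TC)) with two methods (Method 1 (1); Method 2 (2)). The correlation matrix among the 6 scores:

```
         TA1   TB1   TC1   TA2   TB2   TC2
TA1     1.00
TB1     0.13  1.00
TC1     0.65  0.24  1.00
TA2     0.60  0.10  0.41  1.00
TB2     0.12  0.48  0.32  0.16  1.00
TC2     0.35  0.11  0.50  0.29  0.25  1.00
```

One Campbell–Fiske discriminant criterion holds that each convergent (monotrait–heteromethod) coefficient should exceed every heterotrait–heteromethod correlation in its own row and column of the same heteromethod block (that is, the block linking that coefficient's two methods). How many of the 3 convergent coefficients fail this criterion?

0

Checking each validity diagonal entry against its comparison values:
TA (methods 1·2): 0.60 vs {0.12, 0.10, 0.35, 0.41} → pass.
TB (methods 1·2): 0.48 vs {0.10, 0.12, 0.11, 0.32} → pass.
TC (methods 1·2): 0.50 vs {0.41, 0.35, 0.32, 0.11} → pass.
0 of 3 fail.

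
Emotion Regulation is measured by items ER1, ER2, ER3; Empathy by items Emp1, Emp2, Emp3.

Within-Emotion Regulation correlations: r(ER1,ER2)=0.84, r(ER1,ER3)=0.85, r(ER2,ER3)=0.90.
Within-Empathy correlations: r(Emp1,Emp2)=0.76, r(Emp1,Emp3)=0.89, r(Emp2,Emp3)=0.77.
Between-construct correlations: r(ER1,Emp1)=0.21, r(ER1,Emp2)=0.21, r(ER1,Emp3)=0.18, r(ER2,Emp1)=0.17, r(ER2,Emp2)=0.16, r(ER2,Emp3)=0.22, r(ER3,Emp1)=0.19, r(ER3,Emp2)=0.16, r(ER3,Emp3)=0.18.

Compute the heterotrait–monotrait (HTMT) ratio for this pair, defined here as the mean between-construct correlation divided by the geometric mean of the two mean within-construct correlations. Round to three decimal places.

Mean heterotrait r = 1.68/9 = 0.1867.
Mean within-ER = 2.59/3 = 0.8633; mean within-Emp = 2.42/3 = 0.8067.
Geometric mean = √(0.8633 × 0.8067) = 0.8345.
HTMT = 0.1867 / 0.8345 = 0.224.

0.224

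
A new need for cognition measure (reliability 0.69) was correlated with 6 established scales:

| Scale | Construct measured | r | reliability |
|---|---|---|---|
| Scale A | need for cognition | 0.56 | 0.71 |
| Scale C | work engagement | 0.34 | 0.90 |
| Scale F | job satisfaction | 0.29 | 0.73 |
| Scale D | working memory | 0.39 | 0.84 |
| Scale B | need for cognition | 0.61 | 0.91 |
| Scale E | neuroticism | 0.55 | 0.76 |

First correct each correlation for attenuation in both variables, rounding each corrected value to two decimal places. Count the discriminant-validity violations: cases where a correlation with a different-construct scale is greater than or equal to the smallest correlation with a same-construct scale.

Disattenuated r (r / √(r_scale · r_new)):
  Scale A (conv): 0.56 / √(0.71·0.69) = 0.80
  Scale C (disc): 0.34 / √(0.90·0.69) = 0.43
  Scale F (disc): 0.29 / √(0.73·0.69) = 0.41
  Scale D (disc): 0.39 / √(0.84·0.69) = 0.51
  Scale B (conv): 0.61 / √(0.91·0.69) = 0.77
  Scale E (disc): 0.55 / √(0.76·0.69) = 0.76
Smallest convergent = 0.77. Discriminant values: 0.43, 0.41, 0.51, 0.76; count ≥ 0.77 → 0.

0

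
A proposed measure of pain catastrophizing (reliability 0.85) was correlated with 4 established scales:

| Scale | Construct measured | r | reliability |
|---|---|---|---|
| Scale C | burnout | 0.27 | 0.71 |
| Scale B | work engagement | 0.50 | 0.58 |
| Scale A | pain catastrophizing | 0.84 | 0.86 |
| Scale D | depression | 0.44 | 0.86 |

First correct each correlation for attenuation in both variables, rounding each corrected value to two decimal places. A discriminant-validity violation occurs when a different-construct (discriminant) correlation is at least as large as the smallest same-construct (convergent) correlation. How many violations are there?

Disattenuated r (r / √(r_scale · r_new)):
  Scale C (disc): 0.27 / √(0.71·0.85) = 0.35
  Scale B (disc): 0.50 / √(0.58·0.85) = 0.71
  Scale A (conv): 0.84 / √(0.86·0.85) = 0.98
  Scale D (disc): 0.44 / √(0.86·0.85) = 0.51
Smallest convergent = 0.98. Discriminant values: 0.35, 0.71, 0.51; count ≥ 0.98 → 0.

0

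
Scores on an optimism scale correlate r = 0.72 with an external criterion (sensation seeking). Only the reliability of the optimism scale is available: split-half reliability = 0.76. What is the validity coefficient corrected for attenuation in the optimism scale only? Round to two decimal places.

Single correction: r_c = r_obs / √r_xx = 0.72 / √0.76 = 0.72 / 0.8718 ≈ 0.83.

0.83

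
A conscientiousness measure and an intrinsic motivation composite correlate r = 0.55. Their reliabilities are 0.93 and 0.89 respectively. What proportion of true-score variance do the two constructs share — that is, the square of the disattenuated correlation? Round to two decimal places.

Disattenuated r = 0.55 / √(0.93 × 0.89) = 0.55 / 0.9098 = 0.6045.
Shared true-score variance = 0.6045² = 0.3654 ≈ 0.37.

0.37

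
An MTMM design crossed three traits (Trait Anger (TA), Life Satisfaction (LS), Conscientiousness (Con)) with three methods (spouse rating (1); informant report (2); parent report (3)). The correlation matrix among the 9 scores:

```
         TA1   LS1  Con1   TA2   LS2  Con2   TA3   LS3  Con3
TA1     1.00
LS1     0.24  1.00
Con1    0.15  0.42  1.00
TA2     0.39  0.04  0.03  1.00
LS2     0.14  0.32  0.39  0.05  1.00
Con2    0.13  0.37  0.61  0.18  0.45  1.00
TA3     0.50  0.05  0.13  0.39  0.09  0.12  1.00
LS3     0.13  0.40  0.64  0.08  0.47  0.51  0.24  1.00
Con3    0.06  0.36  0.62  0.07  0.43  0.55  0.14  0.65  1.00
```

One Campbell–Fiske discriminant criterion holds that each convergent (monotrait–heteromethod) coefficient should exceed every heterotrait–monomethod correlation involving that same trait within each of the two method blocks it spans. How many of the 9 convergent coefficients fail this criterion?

Checking each validity diagonal entry against its comparison values:
TA (methods 1·2): 0.39 vs {0.24, 0.05, 0.15, 0.18} → pass.
TA (methods 1·3): 0.50 vs {0.24, 0.24, 0.15, 0.14} → pass.
TA (methods 2·3): 0.39 vs {0.05, 0.24, 0.18, 0.14} → pass.
LS (methods 1·2): 0.32 vs {0.24, 0.05, 0.42, 0.45} → fail.
LS (methods 1·3): 0.40 vs {0.24, 0.24, 0.42, 0.65} → fail.
LS (methods 2·3): 0.47 vs {0.05, 0.24, 0.45, 0.65} → fail.
Con (methods 1·2): 0.61 vs {0.15, 0.18, 0.42, 0.45} → pass.
Con (methods 1·3): 0.62 vs {0.15, 0.14, 0.42, 0.65} → fail.
Con (methods 2·3): 0.55 vs {0.18, 0.14, 0.45, 0.65} → fail.
5 of 9 fail.

5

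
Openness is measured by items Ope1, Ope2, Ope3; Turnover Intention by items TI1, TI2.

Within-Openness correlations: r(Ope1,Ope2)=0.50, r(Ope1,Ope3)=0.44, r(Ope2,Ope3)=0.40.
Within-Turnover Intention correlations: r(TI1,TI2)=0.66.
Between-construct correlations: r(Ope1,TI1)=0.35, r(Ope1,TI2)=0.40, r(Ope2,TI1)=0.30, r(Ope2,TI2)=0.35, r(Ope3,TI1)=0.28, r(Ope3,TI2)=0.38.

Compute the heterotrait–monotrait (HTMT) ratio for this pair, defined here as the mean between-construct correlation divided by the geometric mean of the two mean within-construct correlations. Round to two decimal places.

0.63

Between-construct mean = 2.06/6 = 0.3433.
Mean within-Ope = 1.34/3 = 0.4467; mean within-TI = 0.66/1 = 0.6600.
Geometric mean = √(0.4467 × 0.6600) = 0.5430.
HTMT = 0.3433 / 0.5430 = 0.63.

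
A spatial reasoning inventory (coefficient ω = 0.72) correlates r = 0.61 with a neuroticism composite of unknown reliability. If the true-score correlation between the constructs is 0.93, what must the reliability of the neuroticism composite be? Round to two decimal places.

r_true = r_obs / √(r_xx · r_yy) ⇒ 0.93 = 0.61 / √(0.72 · r_yy).
√(0.72 · r_yy) = 0.61 / 0.93 = 0.6559; 0.72 · r_yy = 0.4302; r_yy = 0.4302 / 0.72 ≈ 0.60.

0.60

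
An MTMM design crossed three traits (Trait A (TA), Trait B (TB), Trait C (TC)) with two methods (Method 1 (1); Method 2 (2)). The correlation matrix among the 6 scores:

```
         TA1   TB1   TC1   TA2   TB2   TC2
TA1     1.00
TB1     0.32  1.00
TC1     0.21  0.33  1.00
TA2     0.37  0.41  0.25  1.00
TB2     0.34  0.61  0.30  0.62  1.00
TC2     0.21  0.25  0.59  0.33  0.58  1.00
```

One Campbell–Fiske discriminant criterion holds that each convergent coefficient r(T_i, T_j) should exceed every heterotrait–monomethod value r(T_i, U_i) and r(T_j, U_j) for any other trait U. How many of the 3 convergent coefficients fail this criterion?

Checking each validity diagonal entry against its comparison values:
TA (methods 1·2): 0.37 vs {0.32, 0.62, 0.21, 0.33} → fail.
TB (methods 1·2): 0.61 vs {0.32, 0.62, 0.33, 0.58} → fail.
TC (methods 1·2): 0.59 vs {0.21, 0.33, 0.33, 0.58} → pass.
2 of 3 fail.

2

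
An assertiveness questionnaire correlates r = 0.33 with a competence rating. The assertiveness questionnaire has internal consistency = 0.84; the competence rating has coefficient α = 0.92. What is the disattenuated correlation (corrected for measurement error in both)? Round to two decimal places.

r_true = r_obs / √(r_xx · r_yy) = 0.33 / √(0.84 × 0.92) = 0.33 / √0.7728 = 0.33 / 0.8791 ≈ 0.38.

0.38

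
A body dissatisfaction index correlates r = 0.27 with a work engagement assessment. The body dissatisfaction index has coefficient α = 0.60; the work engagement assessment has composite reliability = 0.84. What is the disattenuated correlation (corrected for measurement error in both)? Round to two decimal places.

0.38

r_true = r_obs / √(r_xx · r_yy) = 0.27 / √(0.60 × 0.84) = 0.27 / √0.5040 = 0.27 / 0.7099 ≈ 0.38.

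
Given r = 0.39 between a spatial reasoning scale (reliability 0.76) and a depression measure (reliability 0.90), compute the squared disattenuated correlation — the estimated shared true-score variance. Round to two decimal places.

Disattenuated r = 0.39 / √(0.76 × 0.90) = 0.39 / 0.8270 = 0.4716.
Shared true-score variance = 0.4716² = 0.2224 ≈ 0.22.

0.22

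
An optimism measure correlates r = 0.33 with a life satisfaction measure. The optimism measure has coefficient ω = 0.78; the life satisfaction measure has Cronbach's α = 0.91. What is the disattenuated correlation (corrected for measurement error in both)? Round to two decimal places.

0.39

r_true = r_obs / √(r_xx · r_yy) = 0.33 / √(0.78 × 0.91) = 0.33 / √0.7098 = 0.33 / 0.8425 ≈ 0.39.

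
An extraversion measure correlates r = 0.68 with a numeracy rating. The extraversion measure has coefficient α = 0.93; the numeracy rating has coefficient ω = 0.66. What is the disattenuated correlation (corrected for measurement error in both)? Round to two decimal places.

0.87

r_true = r_obs / √(r_xx · r_yy) = 0.68 / √(0.93 × 0.66) = 0.68 / √0.6138 = 0.68 / 0.7835 ≈ 0.87.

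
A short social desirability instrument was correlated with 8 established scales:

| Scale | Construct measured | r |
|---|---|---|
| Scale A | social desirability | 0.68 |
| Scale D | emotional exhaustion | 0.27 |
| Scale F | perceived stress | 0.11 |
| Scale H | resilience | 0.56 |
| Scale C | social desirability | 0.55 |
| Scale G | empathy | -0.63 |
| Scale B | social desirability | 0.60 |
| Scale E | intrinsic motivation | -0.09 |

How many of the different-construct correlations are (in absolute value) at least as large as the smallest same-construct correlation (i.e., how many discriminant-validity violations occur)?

Convergent (same construct = social desirability): Scale A, Scale C, Scale B.
Smallest convergent = 0.55. Discriminant |r|: 0.27, 0.11, 0.56, 0.63, 0.09; count ≥ 0.55 → 2.

2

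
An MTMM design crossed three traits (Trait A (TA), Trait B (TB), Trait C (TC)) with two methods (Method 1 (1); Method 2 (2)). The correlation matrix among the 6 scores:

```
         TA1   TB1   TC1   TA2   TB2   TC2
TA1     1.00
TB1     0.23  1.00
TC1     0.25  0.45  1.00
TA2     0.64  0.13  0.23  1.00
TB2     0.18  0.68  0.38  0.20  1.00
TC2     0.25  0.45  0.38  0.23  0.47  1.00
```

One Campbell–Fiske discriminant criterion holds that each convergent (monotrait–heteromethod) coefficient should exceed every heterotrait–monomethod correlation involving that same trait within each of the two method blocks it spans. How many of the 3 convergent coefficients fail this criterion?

Each convergent coefficient versus the relevant comparison correlations:
TA (methods 1·2): 0.64 vs {0.23, 0.20, 0.25, 0.23} → pass.
TB (methods 1·2): 0.68 vs {0.23, 0.20, 0.45, 0.47} → pass.
TC (methods 1·2): 0.38 vs {0.25, 0.23, 0.45, 0.47} → fail.
1 of 3 fail.

1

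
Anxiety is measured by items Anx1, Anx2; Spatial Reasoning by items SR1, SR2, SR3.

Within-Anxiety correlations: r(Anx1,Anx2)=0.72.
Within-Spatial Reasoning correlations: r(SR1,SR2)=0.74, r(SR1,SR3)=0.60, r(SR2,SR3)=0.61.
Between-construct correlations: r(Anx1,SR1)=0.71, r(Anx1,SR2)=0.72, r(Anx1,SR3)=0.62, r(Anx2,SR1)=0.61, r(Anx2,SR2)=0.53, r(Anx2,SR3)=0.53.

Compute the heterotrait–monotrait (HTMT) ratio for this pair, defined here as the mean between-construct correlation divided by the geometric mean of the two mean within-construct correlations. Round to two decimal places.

Mean heterotrait r = 3.72/6 = 0.6200.
Mean within-Anx = 0.72/1 = 0.7200; mean within-SR = 1.95/3 = 0.6500.
Geometric mean = √(0.7200 × 0.6500) = 0.6841.
HTMT = 0.6200 / 0.6841 = 0.91.

0.91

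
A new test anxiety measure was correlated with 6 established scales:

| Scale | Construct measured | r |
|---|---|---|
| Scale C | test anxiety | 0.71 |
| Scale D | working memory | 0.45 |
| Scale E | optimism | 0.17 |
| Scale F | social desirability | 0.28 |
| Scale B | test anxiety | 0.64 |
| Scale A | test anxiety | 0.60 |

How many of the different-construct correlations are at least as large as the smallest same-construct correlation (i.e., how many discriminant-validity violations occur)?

Convergent (same construct = test anxiety): Scale C, Scale B, Scale A.
Smallest convergent = 0.60. Discriminant values: 0.45, 0.17, 0.28; count ≥ 0.60 → 0.

0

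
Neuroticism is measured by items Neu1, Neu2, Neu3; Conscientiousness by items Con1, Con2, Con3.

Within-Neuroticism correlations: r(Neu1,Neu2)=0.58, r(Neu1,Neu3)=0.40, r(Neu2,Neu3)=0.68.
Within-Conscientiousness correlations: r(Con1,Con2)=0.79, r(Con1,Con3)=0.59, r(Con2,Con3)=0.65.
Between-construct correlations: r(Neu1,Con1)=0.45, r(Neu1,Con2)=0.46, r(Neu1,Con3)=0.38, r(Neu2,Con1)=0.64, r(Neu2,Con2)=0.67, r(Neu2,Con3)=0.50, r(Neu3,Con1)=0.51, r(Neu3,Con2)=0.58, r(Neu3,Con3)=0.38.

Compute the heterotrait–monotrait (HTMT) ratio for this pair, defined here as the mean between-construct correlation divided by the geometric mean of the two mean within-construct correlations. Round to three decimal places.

0.830

Between-construct mean = 4.57/9 = 0.5078.
Mean within-Neu = 1.66/3 = 0.5533; mean within-Con = 2.03/3 = 0.6767.
Geometric mean = √(0.5533 × 0.6767) = 0.6119.
HTMT = 0.5078 / 0.6119 = 0.830.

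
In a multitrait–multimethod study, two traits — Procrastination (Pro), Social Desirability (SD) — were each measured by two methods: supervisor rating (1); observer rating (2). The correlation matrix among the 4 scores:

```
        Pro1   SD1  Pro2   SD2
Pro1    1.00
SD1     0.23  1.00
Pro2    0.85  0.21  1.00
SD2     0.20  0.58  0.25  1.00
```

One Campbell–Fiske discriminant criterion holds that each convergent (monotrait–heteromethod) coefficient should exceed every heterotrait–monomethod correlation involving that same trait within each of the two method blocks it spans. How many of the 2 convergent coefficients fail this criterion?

Each convergent coefficient versus the relevant comparison correlations:
Pro (methods 1·2): 0.85 vs {0.23, 0.25} → pass.
SD (methods 1·2): 0.58 vs {0.23, 0.25} → pass.
0 of 2 fail.

0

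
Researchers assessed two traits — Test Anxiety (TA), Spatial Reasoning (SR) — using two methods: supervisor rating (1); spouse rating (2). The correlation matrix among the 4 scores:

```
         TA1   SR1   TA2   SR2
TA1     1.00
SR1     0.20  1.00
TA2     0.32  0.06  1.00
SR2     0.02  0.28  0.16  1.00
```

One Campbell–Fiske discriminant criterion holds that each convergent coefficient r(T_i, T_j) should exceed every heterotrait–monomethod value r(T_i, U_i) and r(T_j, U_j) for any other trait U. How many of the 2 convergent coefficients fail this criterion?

0

Checking each validity diagonal entry against its comparison values:
TA (methods 1·2): 0.32 vs {0.20, 0.16} → pass.
SR (methods 1·2): 0.28 vs {0.20, 0.16} → pass.
0 of 2 fail.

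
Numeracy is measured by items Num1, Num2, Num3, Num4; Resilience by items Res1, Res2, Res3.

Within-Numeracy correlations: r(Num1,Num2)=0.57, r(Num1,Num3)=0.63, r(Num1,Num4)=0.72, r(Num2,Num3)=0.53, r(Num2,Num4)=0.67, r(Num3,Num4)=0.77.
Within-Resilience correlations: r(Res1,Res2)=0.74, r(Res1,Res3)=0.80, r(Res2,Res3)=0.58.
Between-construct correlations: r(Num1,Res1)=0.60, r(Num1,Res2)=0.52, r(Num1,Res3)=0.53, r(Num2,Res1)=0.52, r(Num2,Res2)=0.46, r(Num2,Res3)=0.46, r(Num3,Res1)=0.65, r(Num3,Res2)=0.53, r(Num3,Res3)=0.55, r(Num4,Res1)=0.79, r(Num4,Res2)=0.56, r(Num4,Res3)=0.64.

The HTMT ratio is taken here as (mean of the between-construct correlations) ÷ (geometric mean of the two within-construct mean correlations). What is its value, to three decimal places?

0.838

Mean between = 6.81/12 = 0.5675.
Mean within-Num = 3.89/6 = 0.6483; mean within-Res = 2.12/3 = 0.7067.
Geometric mean = √(0.6483 × 0.7067) = 0.6769.
HTMT = 0.5675 / 0.6769 = 0.838.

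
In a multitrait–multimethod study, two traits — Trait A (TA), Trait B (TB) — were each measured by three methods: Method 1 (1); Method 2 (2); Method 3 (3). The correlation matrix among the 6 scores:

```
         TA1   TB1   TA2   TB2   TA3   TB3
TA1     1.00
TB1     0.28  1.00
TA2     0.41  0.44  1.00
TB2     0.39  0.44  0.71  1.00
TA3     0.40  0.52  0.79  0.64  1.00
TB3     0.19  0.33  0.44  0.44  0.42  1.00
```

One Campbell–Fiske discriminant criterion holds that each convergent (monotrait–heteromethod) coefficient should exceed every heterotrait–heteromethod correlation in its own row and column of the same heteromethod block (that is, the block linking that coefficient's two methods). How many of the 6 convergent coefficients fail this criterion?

5

Each convergent coefficient versus the relevant comparison correlations:
TA (methods 1·2): 0.41 vs {0.39, 0.44} → fail.
TA (methods 1·3): 0.40 vs {0.19, 0.52} → fail.
TA (methods 2·3): 0.79 vs {0.44, 0.64} → pass.
TB (methods 1·2): 0.44 vs {0.44, 0.39} → fail.
TB (methods 1·3): 0.33 vs {0.52, 0.19} → fail.
TB (methods 2·3): 0.44 vs {0.64, 0.44} → fail.
5 of 6 fail.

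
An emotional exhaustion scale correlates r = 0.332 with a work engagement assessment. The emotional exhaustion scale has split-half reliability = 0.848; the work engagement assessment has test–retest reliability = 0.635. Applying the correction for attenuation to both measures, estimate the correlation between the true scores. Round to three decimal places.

r_true = r_obs / √(r_xx · r_yy) = 0.332 / √(0.848 × 0.635) = 0.332 / √0.538480 = 0.332 / 0.7338 ≈ 0.452.

0.452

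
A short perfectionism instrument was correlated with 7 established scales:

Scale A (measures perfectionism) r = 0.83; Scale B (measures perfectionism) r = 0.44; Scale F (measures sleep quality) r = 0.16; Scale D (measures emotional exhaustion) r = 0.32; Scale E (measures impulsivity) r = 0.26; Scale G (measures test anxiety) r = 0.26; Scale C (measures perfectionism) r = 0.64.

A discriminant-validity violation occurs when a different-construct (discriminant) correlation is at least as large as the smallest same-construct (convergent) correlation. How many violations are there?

Convergent (same construct = perfectionism): Scale A, Scale B, Scale C.
Smallest convergent = 0.44. Discriminant values: 0.16, 0.32, 0.26, 0.26; count ≥ 0.44 → 0.

0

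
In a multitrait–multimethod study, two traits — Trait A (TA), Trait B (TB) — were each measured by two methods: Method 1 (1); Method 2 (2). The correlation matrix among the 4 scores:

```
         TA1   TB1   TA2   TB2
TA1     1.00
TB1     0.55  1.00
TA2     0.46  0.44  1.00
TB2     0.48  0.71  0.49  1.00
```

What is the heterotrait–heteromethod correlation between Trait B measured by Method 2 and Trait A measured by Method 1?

Different traits and methods: r(TB2, TA1) = 0.48.

0.48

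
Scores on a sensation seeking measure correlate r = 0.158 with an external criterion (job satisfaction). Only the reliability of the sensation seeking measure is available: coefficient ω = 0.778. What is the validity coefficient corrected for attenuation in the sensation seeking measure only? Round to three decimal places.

0.179

Single correction: r_c = r_obs / √r_xx = 0.158 / √0.778 = 0.158 / 0.8820 ≈ 0.179.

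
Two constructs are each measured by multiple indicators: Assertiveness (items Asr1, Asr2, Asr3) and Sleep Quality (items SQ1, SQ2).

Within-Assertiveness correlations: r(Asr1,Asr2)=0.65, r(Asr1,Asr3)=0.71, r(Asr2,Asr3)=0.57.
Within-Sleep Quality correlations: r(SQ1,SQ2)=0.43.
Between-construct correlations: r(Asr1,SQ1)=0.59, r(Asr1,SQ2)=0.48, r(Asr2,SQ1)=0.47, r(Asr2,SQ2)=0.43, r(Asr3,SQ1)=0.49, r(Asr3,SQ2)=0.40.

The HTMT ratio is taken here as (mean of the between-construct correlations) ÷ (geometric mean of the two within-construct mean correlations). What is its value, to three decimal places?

0.906

Mean heterotrait r = 2.86/6 = 0.4767.
Mean within-Asr = 1.93/3 = 0.6433; mean within-SQ = 0.43/1 = 0.4300.
Geometric mean = √(0.6433 × 0.4300) = 0.5259.
HTMT = 0.4767 / 0.5259 = 0.906.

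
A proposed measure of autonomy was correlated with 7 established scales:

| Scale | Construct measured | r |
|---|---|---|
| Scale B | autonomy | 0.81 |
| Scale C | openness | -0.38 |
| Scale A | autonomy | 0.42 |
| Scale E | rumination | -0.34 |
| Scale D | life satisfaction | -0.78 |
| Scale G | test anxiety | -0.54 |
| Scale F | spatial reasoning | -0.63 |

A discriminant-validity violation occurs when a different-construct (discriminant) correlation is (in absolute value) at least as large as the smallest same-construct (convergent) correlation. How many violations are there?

3

Convergent (same construct = autonomy): Scale B, Scale A.
Smallest convergent = 0.42. Discriminant |r|: 0.38, 0.34, 0.78, 0.54, 0.63; count ≥ 0.42 → 3.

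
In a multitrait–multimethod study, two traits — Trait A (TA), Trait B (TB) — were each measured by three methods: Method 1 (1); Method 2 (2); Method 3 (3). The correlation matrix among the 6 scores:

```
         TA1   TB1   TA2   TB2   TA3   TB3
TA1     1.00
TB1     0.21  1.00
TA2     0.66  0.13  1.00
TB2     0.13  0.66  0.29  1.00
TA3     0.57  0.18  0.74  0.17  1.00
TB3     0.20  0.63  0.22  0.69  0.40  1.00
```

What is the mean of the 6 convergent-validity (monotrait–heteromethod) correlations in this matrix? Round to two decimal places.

Convergent values: 0.66, 0.57, 0.74, 0.66, 0.63, 0.69; mean = 3.95/6 = 0.66.

0.66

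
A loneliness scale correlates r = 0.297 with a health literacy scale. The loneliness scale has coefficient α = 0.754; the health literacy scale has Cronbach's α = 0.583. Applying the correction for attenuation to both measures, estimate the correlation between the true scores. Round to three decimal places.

r_true = r_obs / √(r_xx · r_yy) = 0.297 / √(0.754 × 0.583) = 0.297 / √0.439582 = 0.297 / 0.6630 ≈ 0.448.

0.448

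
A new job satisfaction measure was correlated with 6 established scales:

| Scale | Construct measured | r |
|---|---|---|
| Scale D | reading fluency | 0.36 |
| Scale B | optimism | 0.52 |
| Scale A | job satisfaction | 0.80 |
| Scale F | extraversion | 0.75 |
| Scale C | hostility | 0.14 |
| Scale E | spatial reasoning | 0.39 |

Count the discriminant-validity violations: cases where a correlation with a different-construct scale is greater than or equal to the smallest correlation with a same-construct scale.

Convergent (same construct = job satisfaction): Scale A.
Smallest convergent = 0.80. Discriminant values: 0.36, 0.52, 0.75, 0.14, 0.39; count ≥ 0.80 → 0.

0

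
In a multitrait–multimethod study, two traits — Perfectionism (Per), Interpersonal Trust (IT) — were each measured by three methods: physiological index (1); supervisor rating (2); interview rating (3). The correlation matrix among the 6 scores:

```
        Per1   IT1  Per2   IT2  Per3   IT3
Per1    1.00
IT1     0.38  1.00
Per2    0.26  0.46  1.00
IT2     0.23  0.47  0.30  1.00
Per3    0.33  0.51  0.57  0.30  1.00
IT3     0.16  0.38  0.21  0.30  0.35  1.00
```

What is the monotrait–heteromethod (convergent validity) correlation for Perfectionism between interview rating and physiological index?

Same trait (Per), different methods: r(Per3, Per1) = 0.33.

0.33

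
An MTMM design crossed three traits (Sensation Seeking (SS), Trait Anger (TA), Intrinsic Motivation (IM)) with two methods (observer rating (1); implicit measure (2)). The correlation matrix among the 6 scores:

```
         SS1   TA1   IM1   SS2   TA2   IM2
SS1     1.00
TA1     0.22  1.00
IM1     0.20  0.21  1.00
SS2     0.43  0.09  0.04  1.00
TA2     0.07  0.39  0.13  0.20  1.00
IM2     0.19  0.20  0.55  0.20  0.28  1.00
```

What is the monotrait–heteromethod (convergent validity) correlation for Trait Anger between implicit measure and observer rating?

Same trait (TA), different methods: r(TA2, TA1) = 0.39.

0.39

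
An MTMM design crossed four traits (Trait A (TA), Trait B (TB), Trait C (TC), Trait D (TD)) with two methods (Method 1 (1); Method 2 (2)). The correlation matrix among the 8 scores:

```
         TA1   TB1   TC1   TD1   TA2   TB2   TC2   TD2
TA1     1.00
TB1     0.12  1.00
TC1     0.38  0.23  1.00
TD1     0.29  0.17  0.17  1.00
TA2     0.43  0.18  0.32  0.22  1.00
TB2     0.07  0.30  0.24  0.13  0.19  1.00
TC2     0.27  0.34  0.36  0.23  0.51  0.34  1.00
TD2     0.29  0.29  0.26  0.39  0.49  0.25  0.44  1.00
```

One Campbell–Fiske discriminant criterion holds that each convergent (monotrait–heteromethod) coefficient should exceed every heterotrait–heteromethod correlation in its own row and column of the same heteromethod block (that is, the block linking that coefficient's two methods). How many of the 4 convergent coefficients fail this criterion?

1

Each convergent coefficient versus the relevant comparison correlations:
TA (methods 1·2): 0.43 vs {0.07, 0.18, 0.27, 0.32, 0.29, 0.22} → pass.
TB (methods 1·2): 0.30 vs {0.18, 0.07, 0.34, 0.24, 0.29, 0.13} → fail.
TC (methods 1·2): 0.36 vs {0.32, 0.27, 0.24, 0.34, 0.26, 0.23} → pass.
TD (methods 1·2): 0.39 vs {0.22, 0.29, 0.13, 0.29, 0.23, 0.26} → pass.
1 of 4 fail.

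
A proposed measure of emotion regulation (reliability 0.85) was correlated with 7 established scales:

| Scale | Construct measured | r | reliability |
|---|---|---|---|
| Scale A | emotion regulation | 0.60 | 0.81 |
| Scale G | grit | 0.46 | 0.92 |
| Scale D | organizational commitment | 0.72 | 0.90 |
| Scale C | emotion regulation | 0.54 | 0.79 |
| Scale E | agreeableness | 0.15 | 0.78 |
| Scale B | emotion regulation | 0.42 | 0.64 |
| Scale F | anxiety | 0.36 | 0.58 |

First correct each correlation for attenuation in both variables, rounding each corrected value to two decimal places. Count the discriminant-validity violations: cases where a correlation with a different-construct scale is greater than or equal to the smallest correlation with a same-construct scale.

1

Disattenuated r (r / √(r_scale · r_new)):
  Scale A (conv): 0.60 / √(0.81·0.85) = 0.72
  Scale G (disc): 0.46 / √(0.92·0.85) = 0.52
  Scale D (disc): 0.72 / √(0.90·0.85) = 0.82
  Scale C (conv): 0.54 / √(0.79·0.85) = 0.66
  Scale E (disc): 0.15 / √(0.78·0.85) = 0.18
  Scale B (conv): 0.42 / √(0.64·0.85) = 0.57
  Scale F (disc): 0.36 / √(0.58·0.85) = 0.51
Smallest convergent = 0.57. Discriminant values: 0.52, 0.82, 0.18, 0.51; count ≥ 0.57 → 1.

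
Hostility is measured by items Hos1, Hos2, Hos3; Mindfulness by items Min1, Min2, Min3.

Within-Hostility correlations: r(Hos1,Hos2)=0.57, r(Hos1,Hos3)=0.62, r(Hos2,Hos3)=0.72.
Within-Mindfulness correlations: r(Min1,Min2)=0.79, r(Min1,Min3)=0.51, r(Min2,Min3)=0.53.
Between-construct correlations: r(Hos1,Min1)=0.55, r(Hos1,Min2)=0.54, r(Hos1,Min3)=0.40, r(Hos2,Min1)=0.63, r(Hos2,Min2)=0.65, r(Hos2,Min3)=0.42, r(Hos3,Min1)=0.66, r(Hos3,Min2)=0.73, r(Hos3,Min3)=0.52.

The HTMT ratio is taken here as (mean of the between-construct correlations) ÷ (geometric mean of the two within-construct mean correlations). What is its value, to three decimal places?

0.909

Mean between = 5.10/9 = 0.5667.
Mean within-Hos = 1.91/3 = 0.6367; mean within-Min = 1.83/3 = 0.6100.
Geometric mean = √(0.6367 × 0.6100) = 0.6232.
HTMT = 0.5667 / 0.6232 = 0.909.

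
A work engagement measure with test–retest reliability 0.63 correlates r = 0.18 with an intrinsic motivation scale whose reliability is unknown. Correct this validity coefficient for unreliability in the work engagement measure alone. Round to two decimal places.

0.23

Single correction: r_c = r_obs / √r_xx = 0.18 / √0.63 = 0.18 / 0.7937 ≈ 0.23.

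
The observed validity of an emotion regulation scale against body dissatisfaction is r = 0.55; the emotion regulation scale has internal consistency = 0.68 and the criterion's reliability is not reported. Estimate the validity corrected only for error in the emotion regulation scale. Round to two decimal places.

Single correction: r_c = r_obs / √r_xx = 0.55 / √0.68 = 0.55 / 0.8246 ≈ 0.67.

0.67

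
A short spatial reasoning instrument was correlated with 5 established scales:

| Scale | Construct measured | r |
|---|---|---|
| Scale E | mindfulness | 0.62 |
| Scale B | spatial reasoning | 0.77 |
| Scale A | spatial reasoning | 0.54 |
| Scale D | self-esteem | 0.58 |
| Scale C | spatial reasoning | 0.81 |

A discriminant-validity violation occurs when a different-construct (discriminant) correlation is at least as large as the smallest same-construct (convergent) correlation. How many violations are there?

2

Convergent (same construct = spatial reasoning): Scale B, Scale A, Scale C.
Smallest convergent = 0.54. Discriminant values: 0.62, 0.58; count ≥ 0.54 → 2.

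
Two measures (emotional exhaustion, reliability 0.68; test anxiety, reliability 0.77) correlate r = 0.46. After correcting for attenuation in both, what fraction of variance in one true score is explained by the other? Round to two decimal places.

Disattenuated r = 0.46 / √(0.68 × 0.77) = 0.46 / 0.7236 = 0.6357.
Shared true-score variance = 0.6357² = 0.4041 ≈ 0.40.

0.40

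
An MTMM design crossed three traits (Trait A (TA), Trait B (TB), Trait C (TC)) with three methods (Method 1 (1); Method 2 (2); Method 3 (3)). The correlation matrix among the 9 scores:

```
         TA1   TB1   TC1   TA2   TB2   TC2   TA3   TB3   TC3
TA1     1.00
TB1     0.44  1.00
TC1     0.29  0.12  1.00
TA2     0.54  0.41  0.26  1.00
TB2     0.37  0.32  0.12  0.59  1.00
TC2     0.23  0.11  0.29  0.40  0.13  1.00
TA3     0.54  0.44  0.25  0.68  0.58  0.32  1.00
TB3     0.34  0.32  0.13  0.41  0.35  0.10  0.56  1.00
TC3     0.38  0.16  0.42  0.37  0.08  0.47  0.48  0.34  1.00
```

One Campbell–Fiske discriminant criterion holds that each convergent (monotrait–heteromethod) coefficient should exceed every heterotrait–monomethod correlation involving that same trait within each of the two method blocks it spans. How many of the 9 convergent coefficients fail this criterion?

Checking each validity diagonal entry against its comparison values:
TA (methods 1·2): 0.54 vs {0.44, 0.59, 0.29, 0.40} → fail.
TA (methods 1·3): 0.54 vs {0.44, 0.56, 0.29, 0.48} → fail.
TA (methods 2·3): 0.68 vs {0.59, 0.56, 0.40, 0.48} → pass.
TB (methods 1·2): 0.32 vs {0.44, 0.59, 0.12, 0.13} → fail.
TB (methods 1·3): 0.32 vs {0.44, 0.56, 0.12, 0.34} → fail.
TB (methods 2·3): 0.35 vs {0.59, 0.56, 0.13, 0.34} → fail.
TC (methods 1·2): 0.29 vs {0.29, 0.40, 0.12, 0.13} → fail.
TC (methods 1·3): 0.42 vs {0.29, 0.48, 0.12, 0.34} → fail.
TC (methods 2·3): 0.47 vs {0.40, 0.48, 0.13, 0.34} → fail.
8 of 9 fail.

8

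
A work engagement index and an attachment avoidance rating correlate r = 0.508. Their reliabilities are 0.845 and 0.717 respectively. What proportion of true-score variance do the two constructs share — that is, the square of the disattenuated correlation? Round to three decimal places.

Disattenuated r = 0.508 / √(0.845 × 0.717) = 0.508 / 0.7784 = 0.6526.
Shared true-score variance = 0.6526² = 0.4259 ≈ 0.426.

0.426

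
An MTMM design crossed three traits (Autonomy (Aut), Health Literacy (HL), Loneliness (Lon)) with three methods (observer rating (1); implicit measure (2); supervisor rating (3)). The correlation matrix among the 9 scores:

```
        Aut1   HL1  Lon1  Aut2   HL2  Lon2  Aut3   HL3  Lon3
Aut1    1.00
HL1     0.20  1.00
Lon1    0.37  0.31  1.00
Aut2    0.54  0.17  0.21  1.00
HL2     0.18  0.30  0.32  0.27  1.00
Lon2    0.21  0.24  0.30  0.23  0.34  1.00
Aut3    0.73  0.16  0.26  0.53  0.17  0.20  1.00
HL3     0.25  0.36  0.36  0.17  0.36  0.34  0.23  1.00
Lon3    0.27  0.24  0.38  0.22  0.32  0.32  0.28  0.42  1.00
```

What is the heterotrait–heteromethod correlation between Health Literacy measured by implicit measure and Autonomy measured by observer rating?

0.18

Different traits and methods: r(HL2, Aut1) = 0.18.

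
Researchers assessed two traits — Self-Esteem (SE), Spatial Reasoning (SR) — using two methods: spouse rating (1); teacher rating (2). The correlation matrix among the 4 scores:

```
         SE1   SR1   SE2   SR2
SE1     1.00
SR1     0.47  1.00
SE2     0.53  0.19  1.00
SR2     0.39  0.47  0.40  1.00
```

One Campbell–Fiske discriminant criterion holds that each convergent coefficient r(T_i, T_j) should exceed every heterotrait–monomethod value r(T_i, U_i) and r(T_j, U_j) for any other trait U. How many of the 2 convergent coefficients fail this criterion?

1

Convergent coefficients and their comparison sets:
SE (methods 1·2): 0.53 vs {0.47, 0.40} → pass.
SR (methods 1·2): 0.47 vs {0.47, 0.40} → fail.
1 of 2 fail.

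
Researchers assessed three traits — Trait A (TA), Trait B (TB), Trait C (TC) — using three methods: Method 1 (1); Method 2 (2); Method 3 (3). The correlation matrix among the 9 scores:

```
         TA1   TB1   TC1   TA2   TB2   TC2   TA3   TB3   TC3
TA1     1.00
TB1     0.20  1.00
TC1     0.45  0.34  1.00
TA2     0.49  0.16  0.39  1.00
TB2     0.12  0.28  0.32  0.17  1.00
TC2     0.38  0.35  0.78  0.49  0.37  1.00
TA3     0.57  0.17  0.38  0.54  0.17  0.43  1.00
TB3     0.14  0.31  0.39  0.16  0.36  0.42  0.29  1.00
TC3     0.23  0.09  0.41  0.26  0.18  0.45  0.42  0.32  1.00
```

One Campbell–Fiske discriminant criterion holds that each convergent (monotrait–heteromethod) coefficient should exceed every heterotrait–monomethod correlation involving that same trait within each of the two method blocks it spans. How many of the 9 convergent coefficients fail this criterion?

6

Convergent coefficients and their comparison sets:
TA (methods 1·2): 0.49 vs {0.20, 0.17, 0.45, 0.49} → fail.
TA (methods 1·3): 0.57 vs {0.20, 0.29, 0.45, 0.42} → pass.
TA (methods 2·3): 0.54 vs {0.17, 0.29, 0.49, 0.42} → pass.
TB (methods 1·2): 0.28 vs {0.20, 0.17, 0.34, 0.37} → fail.
TB (methods 1·3): 0.31 vs {0.20, 0.29, 0.34, 0.32} → fail.
TB (methods 2·3): 0.36 vs {0.17, 0.29, 0.37, 0.32} → fail.
TC (methods 1·2): 0.78 vs {0.45, 0.49, 0.34, 0.37} → pass.
TC (methods 1·3): 0.41 vs {0.45, 0.42, 0.34, 0.32} → fail.
TC (methods 2·3): 0.45 vs {0.49, 0.42, 0.37, 0.32} → fail.
6 of 9 fail.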